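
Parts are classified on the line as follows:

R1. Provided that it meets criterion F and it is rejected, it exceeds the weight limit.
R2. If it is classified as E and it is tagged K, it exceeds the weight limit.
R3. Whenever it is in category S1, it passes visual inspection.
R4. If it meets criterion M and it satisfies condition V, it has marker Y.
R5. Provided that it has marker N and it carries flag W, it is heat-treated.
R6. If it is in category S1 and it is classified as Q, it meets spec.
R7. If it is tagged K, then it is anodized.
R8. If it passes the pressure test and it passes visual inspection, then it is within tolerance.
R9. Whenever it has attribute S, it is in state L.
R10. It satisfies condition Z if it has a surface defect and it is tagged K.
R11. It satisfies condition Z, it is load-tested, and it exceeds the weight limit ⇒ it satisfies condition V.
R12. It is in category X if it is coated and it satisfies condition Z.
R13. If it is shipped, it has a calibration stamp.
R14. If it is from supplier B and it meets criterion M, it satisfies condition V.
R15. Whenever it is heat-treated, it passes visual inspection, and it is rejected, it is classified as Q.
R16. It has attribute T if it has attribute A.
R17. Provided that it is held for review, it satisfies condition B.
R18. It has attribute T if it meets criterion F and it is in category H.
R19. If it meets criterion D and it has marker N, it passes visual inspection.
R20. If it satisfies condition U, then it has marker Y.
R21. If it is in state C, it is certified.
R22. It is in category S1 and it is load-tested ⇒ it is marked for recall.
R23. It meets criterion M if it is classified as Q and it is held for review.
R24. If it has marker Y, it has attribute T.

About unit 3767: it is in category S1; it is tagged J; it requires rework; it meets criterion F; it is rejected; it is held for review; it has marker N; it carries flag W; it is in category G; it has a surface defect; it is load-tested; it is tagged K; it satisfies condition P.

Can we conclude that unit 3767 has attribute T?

Yes

By R1 (it meets criterion F, it is rejected): it exceeds the weight limit.
By R3 (it is in category S1): it passes visual inspection.
By R5 (it has marker N, it carries flag W): it is heat-treated.
By R10 (it has a surface defect, it is tagged K): it satisfies condition Z.
By R11 (it satisfies condition Z, it is load-tested, it exceeds the weight limit): it satisfies condition V.
By R15 (it is heat-treated, it passes visual inspection, it is rejected): it is classified as Q.
By R23 (it is classified as Q, it is held for review): it meets criterion M.
By R4 (it meets criterion M, it satisfies condition V): it has marker Y.
By R24 (it has marker Y): it has attribute T.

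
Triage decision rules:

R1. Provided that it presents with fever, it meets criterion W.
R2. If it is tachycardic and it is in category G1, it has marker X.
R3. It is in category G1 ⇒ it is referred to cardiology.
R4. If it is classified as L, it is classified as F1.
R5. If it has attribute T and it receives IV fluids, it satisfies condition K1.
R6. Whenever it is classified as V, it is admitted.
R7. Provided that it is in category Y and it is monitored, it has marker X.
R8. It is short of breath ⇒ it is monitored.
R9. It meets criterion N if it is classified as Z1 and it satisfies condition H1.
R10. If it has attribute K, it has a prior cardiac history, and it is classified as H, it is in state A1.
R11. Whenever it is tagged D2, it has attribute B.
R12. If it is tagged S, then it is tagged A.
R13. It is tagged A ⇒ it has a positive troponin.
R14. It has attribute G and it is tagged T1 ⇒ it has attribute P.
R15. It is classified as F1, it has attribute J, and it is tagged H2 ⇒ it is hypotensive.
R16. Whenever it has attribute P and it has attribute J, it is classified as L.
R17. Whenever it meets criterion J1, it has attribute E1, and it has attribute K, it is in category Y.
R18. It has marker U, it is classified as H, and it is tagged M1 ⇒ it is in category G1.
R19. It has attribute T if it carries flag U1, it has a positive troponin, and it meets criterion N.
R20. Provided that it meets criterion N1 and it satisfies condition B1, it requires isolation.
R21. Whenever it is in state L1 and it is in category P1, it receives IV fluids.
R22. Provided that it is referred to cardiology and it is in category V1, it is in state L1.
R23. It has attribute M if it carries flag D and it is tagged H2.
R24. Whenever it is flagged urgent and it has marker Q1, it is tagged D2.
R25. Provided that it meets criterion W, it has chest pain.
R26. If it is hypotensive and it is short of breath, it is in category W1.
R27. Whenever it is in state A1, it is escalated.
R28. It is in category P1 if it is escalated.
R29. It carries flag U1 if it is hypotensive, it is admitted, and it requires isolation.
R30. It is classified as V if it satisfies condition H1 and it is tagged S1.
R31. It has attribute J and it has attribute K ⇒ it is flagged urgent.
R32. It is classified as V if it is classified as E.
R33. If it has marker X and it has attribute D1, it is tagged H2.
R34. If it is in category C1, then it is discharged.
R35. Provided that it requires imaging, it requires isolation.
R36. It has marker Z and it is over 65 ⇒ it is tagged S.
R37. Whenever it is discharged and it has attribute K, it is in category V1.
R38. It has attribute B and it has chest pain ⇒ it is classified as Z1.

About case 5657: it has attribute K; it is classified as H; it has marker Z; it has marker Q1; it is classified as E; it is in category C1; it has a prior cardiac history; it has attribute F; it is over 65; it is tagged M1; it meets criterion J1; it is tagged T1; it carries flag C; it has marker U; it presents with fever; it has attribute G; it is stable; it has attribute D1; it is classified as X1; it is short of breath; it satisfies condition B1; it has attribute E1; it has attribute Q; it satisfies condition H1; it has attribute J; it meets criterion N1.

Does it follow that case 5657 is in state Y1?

Forward chaining from the given facts derives: meets criterion W, is monitored, is in state A1, has attribute P, is classified as L, is in category Y, is in category G1, requires isolation, has chest pain, is escalated, is in category P1, is flagged urgent, is classified as V, is discharged, is tagged S, is in category V1, is referred to cardiology, is classified as F1, is admitted, has marker X, is tagged A, has a positive troponin, is in state L1, is tagged D2, is tagged H2, has attribute B, is hypotensive, receives IV fluids, is in category W1, carries flag U1, is classified as Z1, meets criterion N, has attribute T, satisfies condition K1.
No rule has "it is in state Y1" as its conclusion, and it is not among the given facts.

No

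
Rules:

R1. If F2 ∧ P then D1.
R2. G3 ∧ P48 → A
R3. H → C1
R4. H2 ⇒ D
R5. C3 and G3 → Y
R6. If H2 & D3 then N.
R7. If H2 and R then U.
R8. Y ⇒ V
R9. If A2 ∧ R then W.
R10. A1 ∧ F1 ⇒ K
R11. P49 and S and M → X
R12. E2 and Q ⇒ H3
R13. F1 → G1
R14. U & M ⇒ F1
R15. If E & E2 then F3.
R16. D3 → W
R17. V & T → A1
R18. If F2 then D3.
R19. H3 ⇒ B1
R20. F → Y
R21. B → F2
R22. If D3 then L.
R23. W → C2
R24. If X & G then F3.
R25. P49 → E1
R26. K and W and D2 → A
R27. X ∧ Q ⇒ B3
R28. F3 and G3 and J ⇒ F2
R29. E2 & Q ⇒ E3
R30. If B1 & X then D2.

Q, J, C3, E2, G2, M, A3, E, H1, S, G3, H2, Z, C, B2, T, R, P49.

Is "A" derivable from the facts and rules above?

Y  (by R5: C3, G3)
U  (by R7: H2, R)
V  (by R8: Y)
X  (by R11: P49, S, M)
H3  (by R12: E2, Q)
F1  (by R14: U, M)
F3  (by R15: E, E2)
A1  (by R17: V, T)
B1  (by R19: H3)
F2  (by R28: F3, G3, J)
D2  (by R30: B1, X)
K  (by R10: A1, F1)
D3  (by R18: F2)
W  (by R16: D3)
A  (by R26: K, W, D2)

Yes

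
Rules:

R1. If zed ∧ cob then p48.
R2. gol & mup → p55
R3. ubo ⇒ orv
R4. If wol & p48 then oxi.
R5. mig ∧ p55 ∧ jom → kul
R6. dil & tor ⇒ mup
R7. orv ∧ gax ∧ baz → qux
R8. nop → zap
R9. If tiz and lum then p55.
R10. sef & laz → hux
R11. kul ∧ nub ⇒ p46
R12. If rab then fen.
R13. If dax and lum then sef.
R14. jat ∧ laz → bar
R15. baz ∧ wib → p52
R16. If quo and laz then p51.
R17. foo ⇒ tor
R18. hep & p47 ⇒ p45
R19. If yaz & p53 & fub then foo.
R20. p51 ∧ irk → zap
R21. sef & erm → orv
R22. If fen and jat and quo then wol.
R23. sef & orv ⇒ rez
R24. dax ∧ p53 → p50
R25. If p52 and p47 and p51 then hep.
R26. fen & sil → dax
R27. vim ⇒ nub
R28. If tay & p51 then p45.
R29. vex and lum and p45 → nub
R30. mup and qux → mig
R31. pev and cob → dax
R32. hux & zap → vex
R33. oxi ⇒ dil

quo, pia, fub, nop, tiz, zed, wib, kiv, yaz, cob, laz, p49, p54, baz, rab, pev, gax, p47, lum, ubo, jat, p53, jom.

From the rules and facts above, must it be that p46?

Yes

p48  (by R1: zed, cob)
orv  (by R3: ubo)
qux  (by R7: orv, gax, baz)
zap  (by R8: nop)
p55  (by R9: tiz, lum)
fen  (by R12: rab)
p52  (by R15: baz, wib)
p51  (by R16: quo, laz)
foo  (by R19: yaz, p53, fub)
wol  (by R22: fen, jat, quo)
hep  (by R25: p52, p47, p51)
dax  (by R31: pev, cob)
oxi  (by R4: wol, p48)
sef  (by R13: dax, lum)
tor  (by R17: foo)
p45  (by R18: hep, p47)
dil  (by R33: oxi)
mup  (by R6: dil, tor)
hux  (by R10: sef, laz)
mig  (by R30: mup, qux)
vex  (by R32: hux, zap)
kul  (by R5: mig, p55, jom)
nub  (by R29: vex, lum, p45)
p46  (by R11: kul, nub)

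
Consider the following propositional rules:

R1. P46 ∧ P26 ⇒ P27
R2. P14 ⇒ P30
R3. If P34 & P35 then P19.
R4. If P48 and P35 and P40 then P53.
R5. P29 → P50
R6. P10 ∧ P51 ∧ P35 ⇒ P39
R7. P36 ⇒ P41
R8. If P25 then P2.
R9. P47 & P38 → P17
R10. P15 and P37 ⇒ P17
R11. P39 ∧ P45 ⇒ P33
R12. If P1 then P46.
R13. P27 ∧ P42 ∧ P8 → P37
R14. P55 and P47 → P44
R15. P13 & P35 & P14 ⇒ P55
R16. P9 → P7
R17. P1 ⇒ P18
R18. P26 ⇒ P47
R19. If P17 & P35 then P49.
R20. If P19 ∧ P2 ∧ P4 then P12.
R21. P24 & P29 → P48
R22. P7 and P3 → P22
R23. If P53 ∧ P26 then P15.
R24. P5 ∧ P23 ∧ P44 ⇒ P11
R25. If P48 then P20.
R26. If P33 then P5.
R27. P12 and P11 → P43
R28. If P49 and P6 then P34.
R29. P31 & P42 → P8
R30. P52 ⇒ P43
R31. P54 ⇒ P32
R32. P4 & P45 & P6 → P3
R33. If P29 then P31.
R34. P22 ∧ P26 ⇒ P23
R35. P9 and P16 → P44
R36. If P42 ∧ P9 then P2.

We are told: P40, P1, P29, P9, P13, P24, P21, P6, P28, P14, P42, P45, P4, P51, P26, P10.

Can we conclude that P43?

Forward chaining from the given facts derives: P30, P50, P46, P7, P18, P47, P48, P20, P3, P31, P2, P27, P22, P8, P23, P37.
Rules concluding P43: R27 needs P12; R30 needs P52 — none of these are established.

No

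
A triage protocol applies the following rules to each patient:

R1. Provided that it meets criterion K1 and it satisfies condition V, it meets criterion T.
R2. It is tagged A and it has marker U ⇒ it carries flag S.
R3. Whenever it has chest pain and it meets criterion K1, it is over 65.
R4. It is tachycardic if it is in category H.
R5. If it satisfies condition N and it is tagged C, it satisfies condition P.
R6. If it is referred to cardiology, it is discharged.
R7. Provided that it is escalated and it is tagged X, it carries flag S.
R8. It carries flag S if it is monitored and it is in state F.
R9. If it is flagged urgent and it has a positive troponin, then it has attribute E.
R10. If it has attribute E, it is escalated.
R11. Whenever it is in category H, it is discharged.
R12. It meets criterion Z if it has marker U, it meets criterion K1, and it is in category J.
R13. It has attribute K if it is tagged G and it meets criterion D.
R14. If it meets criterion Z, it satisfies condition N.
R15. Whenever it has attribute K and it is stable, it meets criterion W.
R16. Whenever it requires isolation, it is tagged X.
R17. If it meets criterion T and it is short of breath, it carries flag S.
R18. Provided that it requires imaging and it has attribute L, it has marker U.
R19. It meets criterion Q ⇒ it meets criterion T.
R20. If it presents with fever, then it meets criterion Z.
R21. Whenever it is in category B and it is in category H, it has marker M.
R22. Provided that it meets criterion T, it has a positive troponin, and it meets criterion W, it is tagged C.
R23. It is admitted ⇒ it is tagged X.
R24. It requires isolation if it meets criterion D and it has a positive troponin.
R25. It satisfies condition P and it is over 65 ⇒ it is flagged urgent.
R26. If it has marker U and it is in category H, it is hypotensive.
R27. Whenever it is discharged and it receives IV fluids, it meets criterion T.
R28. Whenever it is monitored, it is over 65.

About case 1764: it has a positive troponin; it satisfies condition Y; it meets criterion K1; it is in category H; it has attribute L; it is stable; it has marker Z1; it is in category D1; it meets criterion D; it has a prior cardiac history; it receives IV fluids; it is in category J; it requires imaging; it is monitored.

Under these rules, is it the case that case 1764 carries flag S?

No

Forward chaining from the given facts derives: is tachycardic, is discharged, has marker U, requires isolation, is hypotensive, meets criterion T, is over 65, meets criterion Z, satisfies condition N, is tagged X.
Rules concluding "it carries flag S": R2 needs "it is tagged A"; R7 needs "it is escalated"; R8 needs "it is in state F"; R17 needs "it is short of breath" — none of these are established.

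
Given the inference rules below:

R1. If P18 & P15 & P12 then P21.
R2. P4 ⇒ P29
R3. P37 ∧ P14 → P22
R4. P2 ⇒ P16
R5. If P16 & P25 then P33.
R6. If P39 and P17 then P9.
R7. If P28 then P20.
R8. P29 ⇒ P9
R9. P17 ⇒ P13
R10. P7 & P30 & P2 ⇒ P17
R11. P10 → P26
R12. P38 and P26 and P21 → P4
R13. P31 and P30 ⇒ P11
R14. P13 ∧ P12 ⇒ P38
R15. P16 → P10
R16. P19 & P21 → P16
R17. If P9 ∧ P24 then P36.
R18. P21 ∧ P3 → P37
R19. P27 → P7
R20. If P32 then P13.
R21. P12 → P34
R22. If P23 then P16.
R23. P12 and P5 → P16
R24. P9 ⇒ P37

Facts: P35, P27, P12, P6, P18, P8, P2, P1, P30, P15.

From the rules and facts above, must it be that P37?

P21  (by R1: P18, P15, P12)
P16  (by R4: P2)
P10  (by R15: P16)
P7  (by R19: P27)
P17  (by R10: P7, P30, P2)
P26  (by R11: P10)
P13  (by R9: P17)
P38  (by R14: P13, P12)
P4  (by R12: P38, P26, P21)
P29  (by R2: P4)
P9  (by R8: P29)
P37  (by R24: P9)

Yes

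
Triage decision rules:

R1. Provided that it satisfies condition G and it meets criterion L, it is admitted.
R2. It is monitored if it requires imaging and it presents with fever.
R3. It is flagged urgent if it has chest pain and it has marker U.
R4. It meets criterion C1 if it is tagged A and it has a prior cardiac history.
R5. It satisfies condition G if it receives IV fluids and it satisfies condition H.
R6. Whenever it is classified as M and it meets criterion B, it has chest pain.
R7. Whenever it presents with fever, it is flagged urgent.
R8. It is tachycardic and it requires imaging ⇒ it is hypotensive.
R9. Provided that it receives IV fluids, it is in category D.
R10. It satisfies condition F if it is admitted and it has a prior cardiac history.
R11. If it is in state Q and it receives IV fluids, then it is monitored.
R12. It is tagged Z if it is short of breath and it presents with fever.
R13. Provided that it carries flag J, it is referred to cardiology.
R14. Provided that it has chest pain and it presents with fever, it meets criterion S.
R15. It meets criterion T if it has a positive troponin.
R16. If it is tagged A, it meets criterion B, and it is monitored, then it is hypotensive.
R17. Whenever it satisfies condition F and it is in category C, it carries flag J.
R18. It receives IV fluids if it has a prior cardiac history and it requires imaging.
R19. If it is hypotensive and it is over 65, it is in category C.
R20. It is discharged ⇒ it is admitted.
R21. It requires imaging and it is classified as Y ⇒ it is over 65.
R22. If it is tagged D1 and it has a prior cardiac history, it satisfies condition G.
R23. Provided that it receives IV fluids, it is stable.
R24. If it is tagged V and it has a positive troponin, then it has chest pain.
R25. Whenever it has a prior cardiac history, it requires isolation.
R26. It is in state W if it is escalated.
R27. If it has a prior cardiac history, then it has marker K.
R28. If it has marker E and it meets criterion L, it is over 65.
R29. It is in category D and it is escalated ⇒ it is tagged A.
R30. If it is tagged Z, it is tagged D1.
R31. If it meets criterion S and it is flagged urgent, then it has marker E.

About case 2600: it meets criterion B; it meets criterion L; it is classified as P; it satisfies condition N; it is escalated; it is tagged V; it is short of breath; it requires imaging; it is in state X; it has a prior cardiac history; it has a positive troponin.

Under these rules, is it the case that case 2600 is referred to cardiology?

No

Forward chaining from the given facts derives: meets criterion T, receives IV fluids, is stable, has chest pain, requires isolation, is in state W, has marker K, is in category D, is tagged A, meets criterion C1.
The only rule concluding "it is referred to cardiology" is R13, which needs "it carries flag J"; that is never established.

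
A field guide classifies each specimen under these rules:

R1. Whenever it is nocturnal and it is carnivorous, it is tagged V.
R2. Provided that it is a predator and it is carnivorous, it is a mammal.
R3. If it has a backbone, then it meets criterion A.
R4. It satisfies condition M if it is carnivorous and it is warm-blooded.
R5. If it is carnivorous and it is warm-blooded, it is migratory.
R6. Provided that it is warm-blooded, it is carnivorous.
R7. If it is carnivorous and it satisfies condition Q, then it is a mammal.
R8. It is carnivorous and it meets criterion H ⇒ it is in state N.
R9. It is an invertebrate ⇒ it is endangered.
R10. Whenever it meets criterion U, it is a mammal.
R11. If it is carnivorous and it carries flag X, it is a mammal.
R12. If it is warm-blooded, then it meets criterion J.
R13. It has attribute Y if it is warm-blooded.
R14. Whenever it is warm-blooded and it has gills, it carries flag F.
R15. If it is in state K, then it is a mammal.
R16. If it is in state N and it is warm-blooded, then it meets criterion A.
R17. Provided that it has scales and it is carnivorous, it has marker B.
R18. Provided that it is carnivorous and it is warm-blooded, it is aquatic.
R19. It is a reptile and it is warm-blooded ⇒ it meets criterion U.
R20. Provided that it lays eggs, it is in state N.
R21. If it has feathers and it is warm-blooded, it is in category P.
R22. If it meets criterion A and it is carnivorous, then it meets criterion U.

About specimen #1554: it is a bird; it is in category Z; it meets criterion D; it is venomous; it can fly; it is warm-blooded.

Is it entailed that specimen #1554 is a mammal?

Forward chaining from the given facts derives: is carnivorous, meets criterion J, has attribute Y, is aquatic, satisfies condition M, is migratory.
Rules concluding "it is a mammal": R2 needs "it is a predator"; R7 needs "it satisfies condition Q"; R10 needs "it meets criterion U"; R11 needs "it carries flag X"; R15 needs "it is in state K" — none of these are established.

No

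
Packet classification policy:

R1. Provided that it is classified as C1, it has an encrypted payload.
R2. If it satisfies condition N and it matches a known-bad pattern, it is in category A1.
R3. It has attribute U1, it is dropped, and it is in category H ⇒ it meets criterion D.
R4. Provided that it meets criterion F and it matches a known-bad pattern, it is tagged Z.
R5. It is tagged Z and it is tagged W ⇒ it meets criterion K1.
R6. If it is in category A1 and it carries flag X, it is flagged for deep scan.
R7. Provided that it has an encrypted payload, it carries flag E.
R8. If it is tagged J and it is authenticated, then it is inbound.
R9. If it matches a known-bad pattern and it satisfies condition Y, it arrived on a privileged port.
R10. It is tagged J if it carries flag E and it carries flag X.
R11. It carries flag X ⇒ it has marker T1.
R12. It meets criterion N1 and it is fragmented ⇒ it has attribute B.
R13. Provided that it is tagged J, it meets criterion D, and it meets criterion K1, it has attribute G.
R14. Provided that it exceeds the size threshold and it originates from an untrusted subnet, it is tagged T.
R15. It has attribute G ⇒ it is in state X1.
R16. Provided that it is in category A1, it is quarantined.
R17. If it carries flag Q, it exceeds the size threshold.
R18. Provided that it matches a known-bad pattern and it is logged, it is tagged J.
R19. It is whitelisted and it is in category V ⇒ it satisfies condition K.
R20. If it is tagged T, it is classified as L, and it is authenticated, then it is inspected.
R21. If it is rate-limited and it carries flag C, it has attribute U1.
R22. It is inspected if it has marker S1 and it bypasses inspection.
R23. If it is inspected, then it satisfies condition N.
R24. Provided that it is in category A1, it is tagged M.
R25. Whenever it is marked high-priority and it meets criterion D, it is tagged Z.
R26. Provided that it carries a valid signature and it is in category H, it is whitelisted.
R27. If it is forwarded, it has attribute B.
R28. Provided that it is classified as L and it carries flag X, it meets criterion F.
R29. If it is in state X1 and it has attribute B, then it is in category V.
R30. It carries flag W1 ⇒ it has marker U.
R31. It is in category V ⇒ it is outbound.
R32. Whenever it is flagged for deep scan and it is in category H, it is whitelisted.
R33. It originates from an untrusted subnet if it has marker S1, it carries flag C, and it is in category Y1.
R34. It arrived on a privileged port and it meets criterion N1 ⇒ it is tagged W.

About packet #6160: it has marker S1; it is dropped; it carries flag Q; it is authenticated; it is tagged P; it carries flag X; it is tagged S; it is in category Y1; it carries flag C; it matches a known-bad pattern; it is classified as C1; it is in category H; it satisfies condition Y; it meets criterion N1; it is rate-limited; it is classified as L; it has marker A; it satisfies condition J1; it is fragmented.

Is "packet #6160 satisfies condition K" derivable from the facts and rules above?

Yes

By R1 (it is classified as C1): it has an encrypted payload.
By R7 (it has an encrypted payload): it carries flag E.
By R9 (it matches a known-bad pattern, it satisfies condition Y): it arrived on a privileged port.
By R10 (it carries flag E, it carries flag X): it is tagged J.
By R12 (it meets criterion N1, it is fragmented): it has attribute B.
By R17 (it carries flag Q): it exceeds the size threshold.
By R21 (it is rate-limited, it carries flag C): it has attribute U1.
By R28 (it is classified as L, it carries flag X): it meets criterion F.
By R33 (it has marker S1, it carries flag C, it is in category Y1): it originates from an untrusted subnet.
By R34 (it arrived on a privileged port, it meets criterion N1): it is tagged W.
By R3 (it has attribute U1, it is dropped, it is in category H): it meets criterion D.
By R4 (it meets criterion F, it matches a known-bad pattern): it is tagged Z.
By R5 (it is tagged Z, it is tagged W): it meets criterion K1.
By R13 (it is tagged J, it meets criterion D, it meets criterion K1): it has attribute G.
By R14 (it exceeds the size threshold, it originates from an untrusted subnet): it is tagged T.
By R15 (it has attribute G): it is in state X1.
By R20 (it is tagged T, it is classified as L, it is authenticated): it is inspected.
By R23 (it is inspected): it satisfies condition N.
By R29 (it is in state X1, it has attribute B): it is in category V.
By R2 (it satisfies condition N, it matches a known-bad pattern): it is in category A1.
By R6 (it is in category A1, it carries flag X): it is flagged for deep scan.
By R32 (it is flagged for deep scan, it is in category H): it is whitelisted.
By R19 (it is whitelisted, it is in category V): it satisfies condition K.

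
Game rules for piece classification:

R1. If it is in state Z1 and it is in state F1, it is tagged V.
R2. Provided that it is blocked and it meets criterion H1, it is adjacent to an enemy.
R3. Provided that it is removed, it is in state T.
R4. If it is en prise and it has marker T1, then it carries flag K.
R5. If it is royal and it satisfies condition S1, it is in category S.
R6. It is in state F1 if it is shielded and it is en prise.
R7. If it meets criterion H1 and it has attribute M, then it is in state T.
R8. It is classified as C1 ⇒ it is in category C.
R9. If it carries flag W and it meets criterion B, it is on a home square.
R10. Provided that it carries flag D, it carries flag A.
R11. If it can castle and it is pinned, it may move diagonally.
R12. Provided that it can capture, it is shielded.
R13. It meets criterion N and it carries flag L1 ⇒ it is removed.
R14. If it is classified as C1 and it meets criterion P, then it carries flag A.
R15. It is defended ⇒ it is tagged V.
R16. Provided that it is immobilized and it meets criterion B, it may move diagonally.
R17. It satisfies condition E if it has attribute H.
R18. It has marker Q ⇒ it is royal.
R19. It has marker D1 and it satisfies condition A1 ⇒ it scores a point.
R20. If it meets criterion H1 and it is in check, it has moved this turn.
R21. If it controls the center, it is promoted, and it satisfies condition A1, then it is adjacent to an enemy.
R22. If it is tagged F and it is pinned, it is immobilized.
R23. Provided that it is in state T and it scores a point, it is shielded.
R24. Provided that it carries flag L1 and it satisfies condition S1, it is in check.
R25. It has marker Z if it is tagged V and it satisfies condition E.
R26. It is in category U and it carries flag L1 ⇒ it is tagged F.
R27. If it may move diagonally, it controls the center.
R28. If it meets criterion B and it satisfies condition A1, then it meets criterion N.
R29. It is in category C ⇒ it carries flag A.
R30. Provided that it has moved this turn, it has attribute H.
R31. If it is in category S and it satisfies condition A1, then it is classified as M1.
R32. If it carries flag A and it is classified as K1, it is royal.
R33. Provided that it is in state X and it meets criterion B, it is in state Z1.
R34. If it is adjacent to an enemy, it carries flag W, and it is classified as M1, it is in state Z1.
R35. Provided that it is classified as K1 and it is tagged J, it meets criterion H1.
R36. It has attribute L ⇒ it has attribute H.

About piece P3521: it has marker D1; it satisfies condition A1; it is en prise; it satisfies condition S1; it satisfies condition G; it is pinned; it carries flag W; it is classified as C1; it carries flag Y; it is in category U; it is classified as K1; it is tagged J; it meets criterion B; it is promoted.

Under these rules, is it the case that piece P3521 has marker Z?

Forward chaining from the given facts derives: is in category C, is on a home square, scores a point, meets criterion N, carries flag A, is royal, meets criterion H1, is in category S, is classified as M1.
The only rule concluding "it has marker Z" is R25, which needs "it is tagged V"; that is never established.

No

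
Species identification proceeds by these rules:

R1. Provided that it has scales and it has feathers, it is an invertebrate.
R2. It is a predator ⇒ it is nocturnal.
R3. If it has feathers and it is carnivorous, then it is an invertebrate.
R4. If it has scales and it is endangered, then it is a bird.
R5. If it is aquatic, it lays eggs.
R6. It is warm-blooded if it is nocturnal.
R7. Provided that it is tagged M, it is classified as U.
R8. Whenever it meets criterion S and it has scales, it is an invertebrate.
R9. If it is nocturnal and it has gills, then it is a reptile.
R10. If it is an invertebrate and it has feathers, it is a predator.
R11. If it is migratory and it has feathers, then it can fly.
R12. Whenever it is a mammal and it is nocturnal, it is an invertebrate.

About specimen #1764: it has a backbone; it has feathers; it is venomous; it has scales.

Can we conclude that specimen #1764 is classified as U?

Forward chaining from the given facts derives: is an invertebrate, is a predator, is nocturnal, is warm-blooded.
The only rule concluding "it is classified as U" is R7, which needs "it is tagged M"; that is never established.

No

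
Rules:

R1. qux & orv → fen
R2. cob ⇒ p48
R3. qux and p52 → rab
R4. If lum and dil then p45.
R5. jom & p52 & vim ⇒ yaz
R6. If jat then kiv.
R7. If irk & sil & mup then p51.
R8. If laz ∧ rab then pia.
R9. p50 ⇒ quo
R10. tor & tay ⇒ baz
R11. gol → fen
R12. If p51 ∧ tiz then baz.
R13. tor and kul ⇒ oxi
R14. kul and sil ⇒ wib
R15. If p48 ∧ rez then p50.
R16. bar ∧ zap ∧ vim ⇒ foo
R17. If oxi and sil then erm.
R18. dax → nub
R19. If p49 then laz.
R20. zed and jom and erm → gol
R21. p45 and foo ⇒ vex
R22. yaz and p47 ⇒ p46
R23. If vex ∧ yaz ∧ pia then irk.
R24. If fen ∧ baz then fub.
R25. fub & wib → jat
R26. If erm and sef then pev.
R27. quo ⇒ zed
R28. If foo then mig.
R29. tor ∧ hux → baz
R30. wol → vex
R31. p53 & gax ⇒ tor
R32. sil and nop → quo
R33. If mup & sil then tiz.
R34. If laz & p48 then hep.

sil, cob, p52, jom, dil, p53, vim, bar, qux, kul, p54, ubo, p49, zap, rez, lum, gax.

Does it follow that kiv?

No

Forward chaining from the given facts derives: p48, rab, p45, yaz, wib, p50, foo, laz, vex, mig, tor, hep, pia, quo, oxi, erm, irk, zed, gol, fen.
The only rule concluding kiv is R6, which needs jat; that is never established.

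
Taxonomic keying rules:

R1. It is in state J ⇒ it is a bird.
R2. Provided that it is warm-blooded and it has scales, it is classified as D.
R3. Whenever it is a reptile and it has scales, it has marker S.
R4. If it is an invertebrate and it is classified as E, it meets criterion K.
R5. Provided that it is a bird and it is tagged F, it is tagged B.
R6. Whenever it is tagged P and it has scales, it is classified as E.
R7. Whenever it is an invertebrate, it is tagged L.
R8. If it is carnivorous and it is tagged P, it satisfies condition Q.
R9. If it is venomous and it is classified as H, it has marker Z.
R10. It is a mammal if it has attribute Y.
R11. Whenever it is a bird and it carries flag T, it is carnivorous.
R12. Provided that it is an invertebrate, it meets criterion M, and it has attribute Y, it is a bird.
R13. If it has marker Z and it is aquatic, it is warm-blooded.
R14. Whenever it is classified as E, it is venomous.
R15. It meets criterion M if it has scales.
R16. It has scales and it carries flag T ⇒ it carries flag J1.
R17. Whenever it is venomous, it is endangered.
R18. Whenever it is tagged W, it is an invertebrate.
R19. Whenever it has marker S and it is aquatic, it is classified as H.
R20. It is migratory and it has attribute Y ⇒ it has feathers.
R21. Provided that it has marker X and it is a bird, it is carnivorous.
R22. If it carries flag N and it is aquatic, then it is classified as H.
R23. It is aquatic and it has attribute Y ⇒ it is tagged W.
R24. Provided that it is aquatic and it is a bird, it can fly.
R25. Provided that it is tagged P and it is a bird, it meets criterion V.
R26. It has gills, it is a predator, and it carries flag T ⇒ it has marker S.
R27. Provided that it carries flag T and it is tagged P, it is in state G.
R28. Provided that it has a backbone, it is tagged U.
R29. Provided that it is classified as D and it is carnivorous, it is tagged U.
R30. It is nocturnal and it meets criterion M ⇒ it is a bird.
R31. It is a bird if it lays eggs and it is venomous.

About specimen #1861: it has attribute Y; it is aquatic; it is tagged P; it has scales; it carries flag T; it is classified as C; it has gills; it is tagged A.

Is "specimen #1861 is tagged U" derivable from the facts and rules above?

Forward chaining from the given facts derives: is classified as E, is a mammal, is venomous, meets criterion M, carries flag J1, is endangered, is tagged W, is in state G, is an invertebrate, meets criterion K, is tagged L, is a bird, can fly, meets criterion V, is carnivorous, satisfies condition Q.
Rules concluding "it is tagged U": R28 needs "it has a backbone"; R29 needs "it is classified as D" — none of these are established.

No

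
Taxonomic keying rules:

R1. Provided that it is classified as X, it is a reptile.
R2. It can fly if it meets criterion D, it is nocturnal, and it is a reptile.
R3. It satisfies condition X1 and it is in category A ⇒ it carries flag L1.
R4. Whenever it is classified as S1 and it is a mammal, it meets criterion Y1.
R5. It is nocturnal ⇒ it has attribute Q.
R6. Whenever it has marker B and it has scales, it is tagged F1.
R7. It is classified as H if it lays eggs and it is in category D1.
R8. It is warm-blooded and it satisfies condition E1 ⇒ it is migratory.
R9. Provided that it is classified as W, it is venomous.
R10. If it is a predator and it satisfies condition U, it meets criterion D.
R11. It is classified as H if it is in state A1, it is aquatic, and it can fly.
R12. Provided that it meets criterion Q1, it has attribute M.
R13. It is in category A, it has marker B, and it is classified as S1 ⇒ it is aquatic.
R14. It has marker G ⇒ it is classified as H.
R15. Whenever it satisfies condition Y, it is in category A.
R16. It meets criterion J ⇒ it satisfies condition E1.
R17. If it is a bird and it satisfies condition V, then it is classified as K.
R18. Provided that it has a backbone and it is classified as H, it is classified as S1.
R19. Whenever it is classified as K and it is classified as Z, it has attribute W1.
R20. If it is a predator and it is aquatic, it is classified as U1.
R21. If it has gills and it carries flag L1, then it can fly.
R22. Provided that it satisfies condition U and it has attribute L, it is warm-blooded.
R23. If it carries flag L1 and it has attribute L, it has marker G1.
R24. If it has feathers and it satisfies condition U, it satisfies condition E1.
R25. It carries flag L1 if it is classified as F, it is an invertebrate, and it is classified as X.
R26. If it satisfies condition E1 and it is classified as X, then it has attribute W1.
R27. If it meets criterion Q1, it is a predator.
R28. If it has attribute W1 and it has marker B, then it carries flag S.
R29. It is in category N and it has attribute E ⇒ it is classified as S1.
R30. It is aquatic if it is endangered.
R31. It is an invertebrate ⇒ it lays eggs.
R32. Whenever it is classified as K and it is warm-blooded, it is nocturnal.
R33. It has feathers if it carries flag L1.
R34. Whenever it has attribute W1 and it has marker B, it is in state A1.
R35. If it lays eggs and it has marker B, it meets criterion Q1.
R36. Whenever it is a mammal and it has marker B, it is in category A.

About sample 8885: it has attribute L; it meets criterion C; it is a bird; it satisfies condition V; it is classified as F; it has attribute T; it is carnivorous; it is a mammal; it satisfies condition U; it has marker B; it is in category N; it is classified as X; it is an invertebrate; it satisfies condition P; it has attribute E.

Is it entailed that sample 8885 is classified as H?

Yes

By R1 (it is classified as X): it is a reptile.
By R17 (it is a bird, it satisfies condition V): it is classified as K.
By R22 (it satisfies condition U, it has attribute L): it is warm-blooded.
By R25 (it is classified as F, it is an invertebrate, it is classified as X): it carries flag L1.
By R29 (it is in category N, it has attribute E): it is classified as S1.
By R31 (it is an invertebrate): it lays eggs.
By R32 (it is classified as K, it is warm-blooded): it is nocturnal.
By R33 (it carries flag L1): it has feathers.
By R35 (it lays eggs, it has marker B): it meets criterion Q1.
By R36 (it is a mammal, it has marker B): it is in category A.
By R13 (it is in category A, it has marker B, it is classified as S1): it is aquatic.
By R24 (it has feathers, it satisfies condition U): it satisfies condition E1.
By R26 (it satisfies condition E1, it is classified as X): it has attribute W1.
By R27 (it meets criterion Q1): it is a predator.
By R34 (it has attribute W1, it has marker B): it is in state A1.
By R10 (it is a predator, it satisfies condition U): it meets criterion D.
By R2 (it meets criterion D, it is nocturnal, it is a reptile): it can fly.
By R11 (it is in state A1, it is aquatic, it can fly): it is classified as H.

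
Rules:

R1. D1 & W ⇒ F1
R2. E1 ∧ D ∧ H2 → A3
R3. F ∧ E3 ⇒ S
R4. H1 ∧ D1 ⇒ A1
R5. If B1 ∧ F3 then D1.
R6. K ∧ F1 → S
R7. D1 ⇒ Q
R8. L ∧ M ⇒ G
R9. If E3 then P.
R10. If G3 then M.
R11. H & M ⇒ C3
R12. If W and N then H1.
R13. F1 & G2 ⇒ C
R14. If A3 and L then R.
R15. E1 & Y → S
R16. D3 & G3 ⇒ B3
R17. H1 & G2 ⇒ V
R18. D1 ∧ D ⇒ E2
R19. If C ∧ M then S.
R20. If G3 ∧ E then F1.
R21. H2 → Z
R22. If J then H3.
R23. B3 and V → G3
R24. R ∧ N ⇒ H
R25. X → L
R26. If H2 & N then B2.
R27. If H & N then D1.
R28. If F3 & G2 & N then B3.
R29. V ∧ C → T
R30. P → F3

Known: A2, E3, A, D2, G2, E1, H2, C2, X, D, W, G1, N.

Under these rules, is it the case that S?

Yes

A3  (by R2: E1, D, H2)
P  (by R9: E3)
H1  (by R12: W, N)
V  (by R17: H1, G2)
L  (by R25: X)
F3  (by R30: P)
R  (by R14: A3, L)
H  (by R24: R, N)
D1  (by R27: H, N)
B3  (by R28: F3, G2, N)
F1  (by R1: D1, W)
C  (by R13: F1, G2)
G3  (by R23: B3, V)
M  (by R10: G3)
S  (by R19: C, M)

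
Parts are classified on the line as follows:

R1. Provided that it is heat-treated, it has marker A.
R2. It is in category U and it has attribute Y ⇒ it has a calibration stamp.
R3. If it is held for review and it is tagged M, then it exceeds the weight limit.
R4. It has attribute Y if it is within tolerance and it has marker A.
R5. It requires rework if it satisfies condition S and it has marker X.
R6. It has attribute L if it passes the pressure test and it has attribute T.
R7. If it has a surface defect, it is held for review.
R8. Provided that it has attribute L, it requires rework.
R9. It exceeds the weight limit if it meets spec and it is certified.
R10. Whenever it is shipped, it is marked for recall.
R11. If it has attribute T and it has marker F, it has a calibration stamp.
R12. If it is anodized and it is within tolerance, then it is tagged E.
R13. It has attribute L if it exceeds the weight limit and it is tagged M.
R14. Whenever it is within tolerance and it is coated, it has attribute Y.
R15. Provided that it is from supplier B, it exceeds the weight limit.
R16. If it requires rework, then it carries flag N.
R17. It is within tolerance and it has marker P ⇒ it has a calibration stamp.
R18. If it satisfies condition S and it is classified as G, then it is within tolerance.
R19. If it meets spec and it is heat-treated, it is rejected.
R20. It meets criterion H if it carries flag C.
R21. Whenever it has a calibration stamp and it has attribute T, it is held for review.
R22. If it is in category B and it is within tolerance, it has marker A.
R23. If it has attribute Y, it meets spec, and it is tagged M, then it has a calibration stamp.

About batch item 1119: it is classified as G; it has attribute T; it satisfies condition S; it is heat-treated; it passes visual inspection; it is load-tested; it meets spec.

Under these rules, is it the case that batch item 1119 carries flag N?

No

Forward chaining from the given facts derives: has marker A, is within tolerance, is rejected, has attribute Y.
The only rule concluding "it carries flag N" is R16, which needs "it requires rework"; that is never established.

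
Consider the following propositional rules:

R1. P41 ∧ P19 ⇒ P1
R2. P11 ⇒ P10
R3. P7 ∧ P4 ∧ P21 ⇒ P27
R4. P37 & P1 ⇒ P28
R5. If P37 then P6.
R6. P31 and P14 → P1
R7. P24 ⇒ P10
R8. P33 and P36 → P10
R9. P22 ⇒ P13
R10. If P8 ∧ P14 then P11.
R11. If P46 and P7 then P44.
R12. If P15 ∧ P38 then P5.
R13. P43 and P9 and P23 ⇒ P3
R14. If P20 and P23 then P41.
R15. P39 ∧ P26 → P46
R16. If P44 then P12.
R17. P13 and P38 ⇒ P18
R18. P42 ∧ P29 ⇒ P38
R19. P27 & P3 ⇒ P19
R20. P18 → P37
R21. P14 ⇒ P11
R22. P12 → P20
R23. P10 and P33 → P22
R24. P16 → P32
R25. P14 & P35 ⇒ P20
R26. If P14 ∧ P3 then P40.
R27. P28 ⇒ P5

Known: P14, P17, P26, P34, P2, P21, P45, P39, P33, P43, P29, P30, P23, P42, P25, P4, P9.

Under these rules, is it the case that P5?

No

Forward chaining from the given facts derives: P3, P46, P38, P11, P40, P10, P22, P13, P18, P37, P6.
Rules concluding P5: R12 needs P15; R27 needs P28 — none of these are established.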